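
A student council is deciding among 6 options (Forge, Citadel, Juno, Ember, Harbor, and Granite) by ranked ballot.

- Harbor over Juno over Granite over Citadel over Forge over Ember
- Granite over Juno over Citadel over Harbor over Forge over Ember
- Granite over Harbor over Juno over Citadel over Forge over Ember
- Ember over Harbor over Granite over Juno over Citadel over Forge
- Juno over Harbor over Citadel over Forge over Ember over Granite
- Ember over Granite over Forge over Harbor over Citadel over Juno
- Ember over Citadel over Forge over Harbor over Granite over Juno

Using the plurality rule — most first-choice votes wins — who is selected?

Ember

First-place vote totals:
  Forge: 0
  Citadel: 0
  Juno: 1
  Ember: 3
  Harbor: 1
  Granite: 2
Ember has the most first-place votes.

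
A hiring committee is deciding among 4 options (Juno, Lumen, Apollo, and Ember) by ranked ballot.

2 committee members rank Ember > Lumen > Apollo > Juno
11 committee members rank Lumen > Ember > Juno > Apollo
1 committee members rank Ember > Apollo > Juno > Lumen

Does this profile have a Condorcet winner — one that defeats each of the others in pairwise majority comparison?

Yes

Head-to-head results (14 voters total):
Juno vs Lumen: Lumen wins 13–1.
Juno vs Apollo: Juno wins 11–3.
Juno vs Ember: Ember wins 14–0.
Lumen vs Apollo: Lumen wins 13–1.
Lumen vs Ember: Lumen wins 11–3.
Apollo vs Ember: Ember wins 14–0.
Lumen beats each rival — Juno (13–1), Apollo (13–1), Ember (11–3) — so Lumen is the Condorcet winner.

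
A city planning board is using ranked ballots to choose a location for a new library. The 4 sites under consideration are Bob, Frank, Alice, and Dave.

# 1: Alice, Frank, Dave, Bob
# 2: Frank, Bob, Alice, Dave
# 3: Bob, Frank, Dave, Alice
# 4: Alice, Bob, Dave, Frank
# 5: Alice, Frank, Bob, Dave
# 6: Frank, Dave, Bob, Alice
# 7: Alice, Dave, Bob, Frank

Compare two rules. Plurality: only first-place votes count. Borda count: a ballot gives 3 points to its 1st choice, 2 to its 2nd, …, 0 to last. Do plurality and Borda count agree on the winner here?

Plurality first-place counts: Bob 1, Frank 2, Alice 4, Dave 0 → Alice.
Borda totals: Bob 10, Frank 12, Alice 13, Dave 7 → Alice.
The two rules agree on Alice.

Yes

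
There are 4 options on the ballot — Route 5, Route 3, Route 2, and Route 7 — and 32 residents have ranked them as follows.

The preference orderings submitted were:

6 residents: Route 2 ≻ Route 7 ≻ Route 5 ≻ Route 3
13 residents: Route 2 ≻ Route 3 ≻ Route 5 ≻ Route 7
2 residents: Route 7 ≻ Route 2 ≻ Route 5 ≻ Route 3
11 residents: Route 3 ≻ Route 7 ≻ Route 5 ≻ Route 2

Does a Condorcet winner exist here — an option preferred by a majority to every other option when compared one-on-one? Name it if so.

Route 2

Head-to-head results (32 voters total):
Route 5 vs Route 3: Route 3 wins 24–8.
Route 5 vs Route 2: Route 2 wins 21–11.
Route 5 vs Route 7: Route 7 wins 19–13.
Route 3 vs Route 2: Route 2 wins 21–11.
Route 3 vs Route 7: Route 3 wins 24–8.
Route 2 vs Route 7: Route 2 wins 19–13.
Route 2 beats each rival — Route 5 (21–11), Route 3 (21–11), Route 7 (19–13) — so Route 2 is the Condorcet winner.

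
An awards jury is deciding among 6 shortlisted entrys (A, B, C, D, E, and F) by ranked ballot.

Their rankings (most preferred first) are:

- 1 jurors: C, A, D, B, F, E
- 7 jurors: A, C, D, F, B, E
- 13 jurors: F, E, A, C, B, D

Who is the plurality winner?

F

First-place vote totals:
  A: 7
  B: 0
  C: 1
  D: 0
  E: 0
  F: 13
F has the most first-place votes.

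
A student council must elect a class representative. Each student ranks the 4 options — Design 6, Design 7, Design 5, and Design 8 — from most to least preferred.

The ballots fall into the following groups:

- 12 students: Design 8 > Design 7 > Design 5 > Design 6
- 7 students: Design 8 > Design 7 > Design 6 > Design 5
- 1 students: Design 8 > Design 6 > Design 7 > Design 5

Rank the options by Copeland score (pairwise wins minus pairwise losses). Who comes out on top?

Design 8

Pairwise results:
  Design 6 vs Design 7: Design 7 wins 19–1.
  Design 6 vs Design 5: Design 5 wins 12–8.
  Design 6 vs Design 8: Design 8 wins 20–0.
  Design 7 vs Design 5: Design 7 wins 20–0.
  Design 7 vs Design 8: Design 8 wins 20–0.
  Design 5 vs Design 8: Design 8 wins 20–0.
Copeland scores (wins − losses):
  Design 6: 0 − 3 = -3
  Design 7: 2 − 1 = 1
  Design 5: 1 − 2 = -1
  Design 8: 3 − 0 = 3
Design 8 has the best Copeland score.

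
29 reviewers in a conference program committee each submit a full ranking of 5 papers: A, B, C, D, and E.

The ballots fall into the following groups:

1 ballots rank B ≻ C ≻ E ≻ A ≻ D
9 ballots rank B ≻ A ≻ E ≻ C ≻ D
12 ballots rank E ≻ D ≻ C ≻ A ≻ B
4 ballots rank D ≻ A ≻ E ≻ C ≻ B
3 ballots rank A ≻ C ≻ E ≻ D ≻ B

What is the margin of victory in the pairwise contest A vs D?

Ballots ranking A above D: 1+9+3 = 13.
Ballots ranking D above A: 12+4 = 16.
D wins 16–13, a margin of 3.

3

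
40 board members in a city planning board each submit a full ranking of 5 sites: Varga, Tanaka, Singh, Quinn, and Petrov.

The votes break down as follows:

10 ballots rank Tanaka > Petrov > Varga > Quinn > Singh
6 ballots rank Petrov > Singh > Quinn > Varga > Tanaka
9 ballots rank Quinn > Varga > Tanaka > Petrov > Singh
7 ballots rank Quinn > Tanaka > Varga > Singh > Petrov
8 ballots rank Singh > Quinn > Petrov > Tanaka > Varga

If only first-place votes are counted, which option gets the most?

First-place vote totals:
  Varga: 0
  Tanaka: 10
  Singh: 8
  Quinn: 16
  Petrov: 6
Quinn has the most first-place votes.

Quinn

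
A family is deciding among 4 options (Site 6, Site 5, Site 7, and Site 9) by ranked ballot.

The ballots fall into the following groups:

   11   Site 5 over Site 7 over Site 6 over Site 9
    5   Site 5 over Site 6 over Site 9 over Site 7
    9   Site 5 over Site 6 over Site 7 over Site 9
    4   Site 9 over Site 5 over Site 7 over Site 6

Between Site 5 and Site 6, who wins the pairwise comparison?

Site 5

Ballots ranking Site 5 above Site 6: 11+5+9+4 = 29.
Ballots ranking Site 6 above Site 5: 0.
Site 5 wins the head-to-head, 29–0.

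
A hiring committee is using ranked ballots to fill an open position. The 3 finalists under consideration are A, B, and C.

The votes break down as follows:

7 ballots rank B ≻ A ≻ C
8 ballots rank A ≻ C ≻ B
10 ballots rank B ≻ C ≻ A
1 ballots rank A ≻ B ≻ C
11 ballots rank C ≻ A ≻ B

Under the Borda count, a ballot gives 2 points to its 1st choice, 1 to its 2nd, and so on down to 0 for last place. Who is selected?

Borda scores:
  A: 7·1 + 8·2 + 10·0 + 2 + 11·1 = 36
  B: 7·2 + 8·0 + 10·2 + 1 + 11·0 = 35
  C: 7·0 + 8·1 + 10·1 + 0 + 11·2 = 40
C has the highest total.

C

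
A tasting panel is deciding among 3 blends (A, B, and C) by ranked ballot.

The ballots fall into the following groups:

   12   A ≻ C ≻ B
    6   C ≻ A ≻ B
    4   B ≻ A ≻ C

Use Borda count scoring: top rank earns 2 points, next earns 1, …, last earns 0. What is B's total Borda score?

Borda scores:
  A: 12·2 + 6·1 + 4·1 = 34
  B: 12·0 + 6·0 + 4·2 = 8
  C: 12·1 + 6·2 + 4·0 = 24

8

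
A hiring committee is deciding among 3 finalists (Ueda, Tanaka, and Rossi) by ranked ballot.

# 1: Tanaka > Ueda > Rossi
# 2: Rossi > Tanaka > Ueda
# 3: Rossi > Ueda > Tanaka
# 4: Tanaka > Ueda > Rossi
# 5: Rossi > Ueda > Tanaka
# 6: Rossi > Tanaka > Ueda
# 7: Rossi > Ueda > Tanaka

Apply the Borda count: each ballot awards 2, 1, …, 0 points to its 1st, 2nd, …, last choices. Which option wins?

Rossi

Borda scores:
  Ueda: 1 + 0 + 1 + 1 + 1 + 0 + 1 = 5
  Tanaka: 2 + 1 + 0 + 2 + 0 + 1 + 0 = 6
  Rossi: 0 + 2 + 2 + 0 + 2 + 2 + 2 = 10
Rossi has the highest total.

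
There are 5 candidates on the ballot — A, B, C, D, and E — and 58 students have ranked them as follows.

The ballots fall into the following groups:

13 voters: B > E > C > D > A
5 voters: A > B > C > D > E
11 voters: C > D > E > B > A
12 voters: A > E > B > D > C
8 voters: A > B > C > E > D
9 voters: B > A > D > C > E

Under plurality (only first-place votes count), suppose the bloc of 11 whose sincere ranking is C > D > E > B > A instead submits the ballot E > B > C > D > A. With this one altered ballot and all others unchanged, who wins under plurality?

A

First-place totals with the altered ballot: A 25, B 22, C 0, D 0, E 11.
The winner is unchanged: still A.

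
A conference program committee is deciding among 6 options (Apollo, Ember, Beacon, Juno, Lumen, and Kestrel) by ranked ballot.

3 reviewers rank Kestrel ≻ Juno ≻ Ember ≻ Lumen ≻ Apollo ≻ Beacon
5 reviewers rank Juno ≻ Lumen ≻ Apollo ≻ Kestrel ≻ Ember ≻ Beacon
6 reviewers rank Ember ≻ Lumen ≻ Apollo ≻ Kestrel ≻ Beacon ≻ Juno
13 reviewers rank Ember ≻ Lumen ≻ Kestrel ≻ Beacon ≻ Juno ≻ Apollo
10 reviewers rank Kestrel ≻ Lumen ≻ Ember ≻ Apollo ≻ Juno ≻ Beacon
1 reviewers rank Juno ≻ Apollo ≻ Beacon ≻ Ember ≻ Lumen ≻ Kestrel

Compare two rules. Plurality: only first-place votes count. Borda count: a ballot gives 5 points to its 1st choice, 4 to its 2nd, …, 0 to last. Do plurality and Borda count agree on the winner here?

Plurality first-place counts: Apollo 0, Ember 19, Beacon 0, Juno 6, Lumen 0, Kestrel 13 → Ember.
Borda totals: Apollo 60, Ember 141, Beacon 35, Juno 65, Lumen 143, Kestrel 126 → Lumen.
The two rules disagree: plurality picks Ember, Borda picks Lumen.

No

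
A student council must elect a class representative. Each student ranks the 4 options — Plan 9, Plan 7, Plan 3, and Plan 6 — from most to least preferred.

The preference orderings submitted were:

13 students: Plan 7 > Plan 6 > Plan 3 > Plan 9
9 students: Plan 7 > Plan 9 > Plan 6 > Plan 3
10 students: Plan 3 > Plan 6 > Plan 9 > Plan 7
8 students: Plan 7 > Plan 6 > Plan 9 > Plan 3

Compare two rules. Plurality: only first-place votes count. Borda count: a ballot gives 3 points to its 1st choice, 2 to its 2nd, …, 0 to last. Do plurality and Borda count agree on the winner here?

Plurality first-place counts: Plan 9 0, Plan 7 30, Plan 3 10, Plan 6 0 → Plan 7.
Borda totals: Plan 9 36, Plan 7 90, Plan 3 43, Plan 6 71 → Plan 7.
The two rules agree on Plan 7.

Yes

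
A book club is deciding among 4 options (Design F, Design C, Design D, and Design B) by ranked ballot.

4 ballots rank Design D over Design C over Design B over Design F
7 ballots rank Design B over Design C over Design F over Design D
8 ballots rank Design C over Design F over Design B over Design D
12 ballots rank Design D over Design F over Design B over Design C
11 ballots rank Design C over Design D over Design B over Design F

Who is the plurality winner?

First-place vote totals:
  Design F: 0
  Design C: 19
  Design D: 16
  Design B: 7
Design C has the most first-place votes.

Design C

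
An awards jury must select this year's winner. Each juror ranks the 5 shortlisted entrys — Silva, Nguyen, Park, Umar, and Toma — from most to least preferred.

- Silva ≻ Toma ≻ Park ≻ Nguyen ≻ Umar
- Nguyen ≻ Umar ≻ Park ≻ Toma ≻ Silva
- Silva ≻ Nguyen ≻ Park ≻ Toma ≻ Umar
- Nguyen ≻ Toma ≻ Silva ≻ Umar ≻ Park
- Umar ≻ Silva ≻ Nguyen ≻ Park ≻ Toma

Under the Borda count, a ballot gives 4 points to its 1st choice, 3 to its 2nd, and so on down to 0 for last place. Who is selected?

Nguyen

Borda scores:
  Silva: 4 + 0 + 4 + 2 + 3 = 13
  Nguyen: 1 + 4 + 3 + 4 + 2 = 14
  Park: 2 + 2 + 2 + 0 + 1 = 7
  Umar: 0 + 3 + 0 + 1 + 4 = 8
  Toma: 3 + 1 + 1 + 3 + 0 = 8
Nguyen has the highest total.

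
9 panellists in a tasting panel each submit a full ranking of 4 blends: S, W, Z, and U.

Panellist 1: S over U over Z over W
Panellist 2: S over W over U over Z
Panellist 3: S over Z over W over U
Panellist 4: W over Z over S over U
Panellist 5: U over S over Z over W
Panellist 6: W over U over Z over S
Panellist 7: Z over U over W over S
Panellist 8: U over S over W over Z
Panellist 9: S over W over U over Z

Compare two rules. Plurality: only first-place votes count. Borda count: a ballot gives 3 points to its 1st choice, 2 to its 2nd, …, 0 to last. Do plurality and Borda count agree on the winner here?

Plurality first-place counts: S 4, W 2, Z 1, U 2 → S.
Borda totals: S 17, W 13, Z 10, U 14 → S.
The two rules agree on S.

Yes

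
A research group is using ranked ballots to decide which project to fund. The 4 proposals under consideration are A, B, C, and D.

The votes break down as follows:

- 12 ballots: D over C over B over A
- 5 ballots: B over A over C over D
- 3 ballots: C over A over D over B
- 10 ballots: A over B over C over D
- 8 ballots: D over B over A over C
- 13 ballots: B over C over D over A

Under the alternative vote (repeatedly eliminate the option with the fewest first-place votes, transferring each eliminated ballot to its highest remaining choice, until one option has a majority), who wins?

B

Round 1: D 20, B 18, A 10, C 3. C has the fewest and is eliminated.
Round 2: D 20, B 18, A 13. A has the fewest and is eliminated.
Round 3: B 28, D 23. B has a majority.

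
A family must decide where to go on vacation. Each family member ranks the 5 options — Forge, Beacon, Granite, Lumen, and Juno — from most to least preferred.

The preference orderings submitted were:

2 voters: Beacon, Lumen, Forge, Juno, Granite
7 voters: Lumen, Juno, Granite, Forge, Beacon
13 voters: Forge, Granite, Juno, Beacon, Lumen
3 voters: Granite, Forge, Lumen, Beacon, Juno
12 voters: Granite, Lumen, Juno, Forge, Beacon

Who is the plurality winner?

Granite

First-place vote totals:
  Forge: 13
  Beacon: 2
  Granite: 15
  Lumen: 7
  Juno: 0
Granite has the most first-place votes.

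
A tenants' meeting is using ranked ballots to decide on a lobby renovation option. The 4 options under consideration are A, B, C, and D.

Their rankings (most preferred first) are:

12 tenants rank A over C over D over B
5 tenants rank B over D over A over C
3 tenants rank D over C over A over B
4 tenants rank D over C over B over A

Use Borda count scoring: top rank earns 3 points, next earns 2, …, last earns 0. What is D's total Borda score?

43

Borda scores:
  A: 12·3 + 5·1 + 3·1 + 4·0 = 44
  B: 12·0 + 5·3 + 3·0 + 4·1 = 19
  C: 12·2 + 5·0 + 3·2 + 4·2 = 38
  D: 12·1 + 5·2 + 3·3 + 4·3 = 43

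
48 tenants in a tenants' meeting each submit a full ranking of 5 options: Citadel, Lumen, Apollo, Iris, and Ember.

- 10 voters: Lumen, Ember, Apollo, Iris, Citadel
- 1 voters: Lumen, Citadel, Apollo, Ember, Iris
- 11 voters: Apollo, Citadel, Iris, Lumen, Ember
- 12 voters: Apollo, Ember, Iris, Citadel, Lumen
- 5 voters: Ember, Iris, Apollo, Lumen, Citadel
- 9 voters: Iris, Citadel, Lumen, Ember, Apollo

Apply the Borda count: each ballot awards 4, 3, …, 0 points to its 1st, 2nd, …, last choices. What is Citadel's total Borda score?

75

Borda scores:
  Citadel: 10·0 + 3 + 11·3 + 12·1 + 5·0 + 9·3 = 75
  Lumen: 10·4 + 4 + 11·1 + 12·0 + 5·1 + 9·2 = 78
  Apollo: 10·2 + 2 + 11·4 + 12·4 + 5·2 + 9·0 = 124
  Iris: 10·1 + 0 + 11·2 + 12·2 + 5·3 + 9·4 = 107
  Ember: 10·3 + 1 + 11·0 + 12·3 + 5·4 + 9·1 = 96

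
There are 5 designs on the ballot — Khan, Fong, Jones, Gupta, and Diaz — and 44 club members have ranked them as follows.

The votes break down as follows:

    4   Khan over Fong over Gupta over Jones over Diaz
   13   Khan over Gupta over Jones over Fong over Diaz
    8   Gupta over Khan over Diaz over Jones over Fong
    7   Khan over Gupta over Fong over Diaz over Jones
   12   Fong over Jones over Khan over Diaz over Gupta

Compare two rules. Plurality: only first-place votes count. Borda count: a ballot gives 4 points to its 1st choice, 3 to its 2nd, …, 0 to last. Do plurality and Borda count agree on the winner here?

Plurality first-place counts: Khan 24, Fong 12, Jones 0, Gupta 8, Diaz 0 → Khan.
Borda totals: Khan 144, Fong 87, Jones 74, Gupta 100, Diaz 35 → Khan.
The two rules agree on Khan.

Yes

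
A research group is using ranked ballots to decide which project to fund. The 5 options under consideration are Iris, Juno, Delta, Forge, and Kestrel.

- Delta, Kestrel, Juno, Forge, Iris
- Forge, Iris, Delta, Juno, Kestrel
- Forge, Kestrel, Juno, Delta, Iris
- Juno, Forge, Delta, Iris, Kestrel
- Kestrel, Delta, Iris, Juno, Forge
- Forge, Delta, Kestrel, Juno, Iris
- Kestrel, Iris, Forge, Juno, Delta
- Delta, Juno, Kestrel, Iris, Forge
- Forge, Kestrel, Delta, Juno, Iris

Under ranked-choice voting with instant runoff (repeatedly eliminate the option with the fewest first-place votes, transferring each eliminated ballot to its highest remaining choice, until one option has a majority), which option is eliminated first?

Round 1: Forge 4, Delta 2, Kestrel 2, Juno 1, Iris 0. Iris has the fewest and is eliminated.
Round 2: Forge 4, Delta 2, Kestrel 2, Juno 1. Juno has the fewest and is eliminated.
Round 3: Forge 5, Delta 2, Kestrel 2. Forge has a majority.

Iris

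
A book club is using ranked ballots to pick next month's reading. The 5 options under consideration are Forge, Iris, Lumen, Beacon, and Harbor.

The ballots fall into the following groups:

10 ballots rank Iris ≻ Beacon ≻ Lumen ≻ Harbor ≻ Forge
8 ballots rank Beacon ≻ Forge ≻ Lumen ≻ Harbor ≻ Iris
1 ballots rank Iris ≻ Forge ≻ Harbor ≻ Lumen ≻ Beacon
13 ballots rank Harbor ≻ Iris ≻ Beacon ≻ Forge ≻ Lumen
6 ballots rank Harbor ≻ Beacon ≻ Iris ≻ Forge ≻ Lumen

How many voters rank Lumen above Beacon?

Ballots ranking Lumen above Beacon: 1.
Ballots ranking Beacon above Lumen: 10+8+13+6 = 37.
So 1 of 38 voters prefer Lumen to Beacon.

1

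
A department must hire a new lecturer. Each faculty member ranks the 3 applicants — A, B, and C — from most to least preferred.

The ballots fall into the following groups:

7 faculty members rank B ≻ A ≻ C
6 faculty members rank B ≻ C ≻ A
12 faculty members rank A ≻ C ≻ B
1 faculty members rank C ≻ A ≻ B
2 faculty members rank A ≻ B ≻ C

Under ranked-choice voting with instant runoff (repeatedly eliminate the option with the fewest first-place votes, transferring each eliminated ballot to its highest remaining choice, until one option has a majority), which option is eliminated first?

C

Round 1: A 14, B 13, C 1. C has the fewest and is eliminated.
Round 2: A 15, B 13. A has a majority.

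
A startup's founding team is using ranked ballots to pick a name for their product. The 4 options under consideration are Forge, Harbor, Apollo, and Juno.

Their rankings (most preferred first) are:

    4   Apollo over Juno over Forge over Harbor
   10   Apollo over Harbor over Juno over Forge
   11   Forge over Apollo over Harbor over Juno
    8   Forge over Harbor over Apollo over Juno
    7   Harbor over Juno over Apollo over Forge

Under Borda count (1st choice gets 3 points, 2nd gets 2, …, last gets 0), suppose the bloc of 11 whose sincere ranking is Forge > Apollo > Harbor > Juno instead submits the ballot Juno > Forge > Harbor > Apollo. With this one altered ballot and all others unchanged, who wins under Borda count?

Harbor

Borda totals with the altered ballot: Forge 50, Harbor 68, Apollo 57, Juno 65.
The switch changes the winner from Apollo to Harbor.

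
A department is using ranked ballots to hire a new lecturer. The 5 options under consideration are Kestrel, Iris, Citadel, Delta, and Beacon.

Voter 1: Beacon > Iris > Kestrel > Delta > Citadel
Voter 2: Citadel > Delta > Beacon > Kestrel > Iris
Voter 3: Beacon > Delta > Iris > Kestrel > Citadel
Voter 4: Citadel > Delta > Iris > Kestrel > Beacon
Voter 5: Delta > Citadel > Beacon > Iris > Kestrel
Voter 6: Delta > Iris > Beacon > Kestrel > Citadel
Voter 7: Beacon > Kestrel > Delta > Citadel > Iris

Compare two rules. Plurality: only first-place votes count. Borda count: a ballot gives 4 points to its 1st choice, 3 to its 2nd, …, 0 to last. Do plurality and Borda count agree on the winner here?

Plurality first-place counts: Kestrel 0, Iris 0, Citadel 2, Delta 2, Beacon 3 → Beacon.
Borda totals: Kestrel 9, Iris 11, Citadel 12, Delta 20, Beacon 18 → Delta.
The two rules disagree: plurality picks Beacon, Borda picks Delta.

No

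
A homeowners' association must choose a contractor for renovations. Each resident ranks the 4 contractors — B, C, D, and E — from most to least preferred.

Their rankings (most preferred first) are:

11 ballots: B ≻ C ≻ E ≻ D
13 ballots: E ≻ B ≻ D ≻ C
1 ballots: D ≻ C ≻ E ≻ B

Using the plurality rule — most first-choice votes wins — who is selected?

First-place vote totals:
  B: 11
  C: 0
  D: 1
  E: 13
E has the most first-place votes.

E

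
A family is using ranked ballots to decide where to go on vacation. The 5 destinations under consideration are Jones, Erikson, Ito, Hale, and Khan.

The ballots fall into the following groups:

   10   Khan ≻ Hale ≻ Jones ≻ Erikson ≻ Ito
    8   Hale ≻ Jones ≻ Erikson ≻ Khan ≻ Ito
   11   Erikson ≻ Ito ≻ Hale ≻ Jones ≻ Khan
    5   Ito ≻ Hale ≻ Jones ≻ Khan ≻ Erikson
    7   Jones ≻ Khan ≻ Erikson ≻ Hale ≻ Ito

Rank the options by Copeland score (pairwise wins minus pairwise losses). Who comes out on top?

Pairwise results:
  Jones vs Erikson: Jones wins 30–11.
  Jones vs Ito: Jones wins 25–16.
  Jones vs Hale: Hale wins 34–7.
  Jones vs Khan: Jones wins 31–10.
  Erikson vs Ito: Erikson wins 36–5.
  Erikson vs Hale: Hale wins 23–18.
  Erikson vs Khan: Khan wins 22–19.
  Ito vs Hale: Hale wins 25–16.
  Ito vs Khan: Khan wins 25–16.
  Hale vs Khan: Hale wins 24–17.
Copeland scores (wins − losses):
  Jones: 3 − 1 = 2
  Erikson: 1 − 3 = -2
  Ito: 0 − 4 = -4
  Hale: 4 − 0 = 4
  Khan: 2 − 2 = 0
Hale has the best Copeland score.

Hale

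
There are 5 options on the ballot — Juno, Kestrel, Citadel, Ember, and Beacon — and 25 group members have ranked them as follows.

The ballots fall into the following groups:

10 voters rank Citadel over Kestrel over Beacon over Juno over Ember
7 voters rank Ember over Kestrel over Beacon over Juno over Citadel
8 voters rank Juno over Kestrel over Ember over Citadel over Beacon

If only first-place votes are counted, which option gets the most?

Citadel

First-place vote totals:
  Juno: 8
  Kestrel: 0
  Citadel: 10
  Ember: 7
  Beacon: 0
Citadel has the most first-place votes.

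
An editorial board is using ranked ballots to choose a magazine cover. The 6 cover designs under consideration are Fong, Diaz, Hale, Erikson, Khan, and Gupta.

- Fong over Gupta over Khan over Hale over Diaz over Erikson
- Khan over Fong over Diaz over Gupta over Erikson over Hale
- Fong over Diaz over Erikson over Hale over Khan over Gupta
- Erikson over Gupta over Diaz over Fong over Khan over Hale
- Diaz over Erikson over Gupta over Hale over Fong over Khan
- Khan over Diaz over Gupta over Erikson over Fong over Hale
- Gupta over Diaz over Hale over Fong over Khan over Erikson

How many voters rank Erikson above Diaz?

Ballots ranking Erikson above Diaz: 1.
Ballots ranking Diaz above Erikson: 6.
So 1 of 7 voters prefer Erikson to Diaz.

1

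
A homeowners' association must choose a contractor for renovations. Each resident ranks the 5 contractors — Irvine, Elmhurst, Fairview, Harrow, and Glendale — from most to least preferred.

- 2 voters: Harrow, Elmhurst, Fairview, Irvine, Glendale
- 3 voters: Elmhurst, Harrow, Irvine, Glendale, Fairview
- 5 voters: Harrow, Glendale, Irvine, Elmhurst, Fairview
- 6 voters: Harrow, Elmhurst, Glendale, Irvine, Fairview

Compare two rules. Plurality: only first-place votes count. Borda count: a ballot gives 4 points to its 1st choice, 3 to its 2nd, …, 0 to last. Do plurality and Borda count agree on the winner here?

Plurality first-place counts: Irvine 0, Elmhurst 3, Fairview 0, Harrow 13, Glendale 0 → Harrow.
Borda totals: Irvine 24, Elmhurst 41, Fairview 4, Harrow 61, Glendale 30 → Harrow.
The two rules agree on Harrow.

Yes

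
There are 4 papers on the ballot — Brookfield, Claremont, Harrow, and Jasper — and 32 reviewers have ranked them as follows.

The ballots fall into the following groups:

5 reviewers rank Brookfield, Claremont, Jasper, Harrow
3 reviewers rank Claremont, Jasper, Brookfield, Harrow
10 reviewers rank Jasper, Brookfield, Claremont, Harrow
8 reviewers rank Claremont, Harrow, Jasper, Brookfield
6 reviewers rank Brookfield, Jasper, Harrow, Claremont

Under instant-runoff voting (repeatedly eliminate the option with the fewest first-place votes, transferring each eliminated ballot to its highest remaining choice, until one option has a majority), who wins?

Round 1: Brookfield 11, Claremont 11, Jasper 10, Harrow 0. Harrow has the fewest and is eliminated.
Round 2: Brookfield 11, Claremont 11, Jasper 10. Jasper has the fewest and is eliminated.
Round 3: Brookfield 21, Claremont 11. Brookfield has a majority.

Brookfield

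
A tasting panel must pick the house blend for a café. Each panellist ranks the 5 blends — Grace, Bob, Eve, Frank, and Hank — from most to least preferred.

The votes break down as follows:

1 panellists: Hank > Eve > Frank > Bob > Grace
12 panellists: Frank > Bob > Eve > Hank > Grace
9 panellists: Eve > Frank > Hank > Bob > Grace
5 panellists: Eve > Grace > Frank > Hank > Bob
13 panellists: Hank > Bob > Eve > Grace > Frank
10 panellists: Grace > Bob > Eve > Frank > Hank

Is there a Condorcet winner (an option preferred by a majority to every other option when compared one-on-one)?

No

Head-to-head results (50 voters total):
Grace vs Bob: Bob wins 35–15.
Grace vs Eve: Eve wins 40–10.
Grace vs Frank: Grace wins 28–22.
Grace vs Hank: Hank wins 35–15.
Bob vs Eve: Bob wins 35–15.
Bob vs Frank: Frank wins 27–23.
Bob vs Hank: Hank wins 28–22.
Eve vs Frank: Eve wins 38–12.
Eve vs Hank: Eve wins 36–14.
Frank vs Hank: Frank wins 36–14.
No candidate beats all others: Grace beats Frank beats Bob beats Grace, a majority cycle.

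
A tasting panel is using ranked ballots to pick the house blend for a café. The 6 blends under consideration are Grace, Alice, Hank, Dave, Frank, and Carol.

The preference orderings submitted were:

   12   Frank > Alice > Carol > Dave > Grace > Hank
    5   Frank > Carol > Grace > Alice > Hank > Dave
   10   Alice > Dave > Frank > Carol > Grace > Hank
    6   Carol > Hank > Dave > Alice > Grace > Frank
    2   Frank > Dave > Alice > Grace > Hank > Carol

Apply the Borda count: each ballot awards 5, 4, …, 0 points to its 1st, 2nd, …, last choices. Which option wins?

Borda scores:
  Grace: 12·1 + 5·3 + 10·1 + 6·1 + 2·2 = 47
  Alice: 12·4 + 5·2 + 10·5 + 6·2 + 2·3 = 126
  Hank: 12·0 + 5·1 + 10·0 + 6·4 + 2·1 = 31
  Dave: 12·2 + 5·0 + 10·4 + 6·3 + 2·4 = 90
  Frank: 12·5 + 5·5 + 10·3 + 6·0 + 2·5 = 125
  Carol: 12·3 + 5·4 + 10·2 + 6·5 + 2·0 = 106
Alice has the highest total.

Alice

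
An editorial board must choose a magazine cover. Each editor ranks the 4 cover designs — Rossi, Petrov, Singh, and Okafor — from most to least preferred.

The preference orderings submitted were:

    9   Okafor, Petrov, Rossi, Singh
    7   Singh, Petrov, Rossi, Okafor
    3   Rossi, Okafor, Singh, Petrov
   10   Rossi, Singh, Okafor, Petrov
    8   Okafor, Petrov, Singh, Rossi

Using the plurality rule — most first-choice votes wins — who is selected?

Okafor

First-place vote totals:
  Rossi: 13
  Petrov: 0
  Singh: 7
  Okafor: 17
Okafor has the most first-place votes.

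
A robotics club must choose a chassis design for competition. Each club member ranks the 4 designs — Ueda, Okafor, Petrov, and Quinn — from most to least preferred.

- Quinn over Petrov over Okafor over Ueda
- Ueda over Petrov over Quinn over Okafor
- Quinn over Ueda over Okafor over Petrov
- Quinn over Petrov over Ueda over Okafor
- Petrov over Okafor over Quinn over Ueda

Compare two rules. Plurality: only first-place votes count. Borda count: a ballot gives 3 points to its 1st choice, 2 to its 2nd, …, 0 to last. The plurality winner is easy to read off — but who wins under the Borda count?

Quinn

Plurality first-place counts: Ueda 1, Okafor 0, Petrov 1, Quinn 3 → Quinn.
Borda totals: Ueda 6, Okafor 4, Petrov 9, Quinn 11 → Quinn.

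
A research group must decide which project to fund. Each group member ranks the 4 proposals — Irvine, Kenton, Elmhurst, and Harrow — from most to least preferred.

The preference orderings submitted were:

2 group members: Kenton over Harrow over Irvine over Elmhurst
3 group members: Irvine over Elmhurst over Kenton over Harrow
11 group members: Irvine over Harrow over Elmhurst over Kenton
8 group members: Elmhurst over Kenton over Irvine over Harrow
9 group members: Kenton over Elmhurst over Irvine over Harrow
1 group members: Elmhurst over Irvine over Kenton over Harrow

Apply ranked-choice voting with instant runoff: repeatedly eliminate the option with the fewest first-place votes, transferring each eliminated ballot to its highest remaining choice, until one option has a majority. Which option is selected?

Kenton

Round 1: Irvine 14, Kenton 11, Elmhurst 9, Harrow 0. Harrow has the fewest and is eliminated.
Round 2: Irvine 14, Kenton 11, Elmhurst 9. Elmhurst has the fewest and is eliminated.
Round 3: Kenton 19, Irvine 15. Kenton has a majority.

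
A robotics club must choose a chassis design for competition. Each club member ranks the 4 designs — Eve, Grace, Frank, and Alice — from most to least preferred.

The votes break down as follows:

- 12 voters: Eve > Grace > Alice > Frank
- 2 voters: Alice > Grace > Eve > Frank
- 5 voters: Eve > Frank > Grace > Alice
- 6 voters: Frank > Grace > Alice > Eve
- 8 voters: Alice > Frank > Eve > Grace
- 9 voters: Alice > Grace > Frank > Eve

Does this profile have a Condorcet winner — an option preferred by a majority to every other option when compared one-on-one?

No

Head-to-head results (42 voters total):
Eve vs Grace: Eve wins 25–17.
Eve vs Frank: Frank wins 23–19.
Eve vs Alice: Alice wins 25–17.
Grace vs Frank: Grace wins 23–19.
Grace vs Alice: Grace wins 23–19.
Frank vs Alice: Alice wins 31–11.
No candidate beats all others: Eve beats Grace beats Frank beats Eve, a majority cycle.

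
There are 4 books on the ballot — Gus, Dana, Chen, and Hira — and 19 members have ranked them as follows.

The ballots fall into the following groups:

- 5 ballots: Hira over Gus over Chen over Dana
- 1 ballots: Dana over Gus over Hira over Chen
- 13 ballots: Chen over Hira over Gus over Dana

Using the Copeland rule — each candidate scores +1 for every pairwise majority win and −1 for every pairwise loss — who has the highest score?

Pairwise results:
  Gus vs Dana: Gus wins 18–1.
  Gus vs Chen: Chen wins 13–6.
  Gus vs Hira: Hira wins 18–1.
  Dana vs Chen: Chen wins 18–1.
  Dana vs Hira: Hira wins 18–1.
  Chen vs Hira: Chen wins 13–6.
Copeland scores (wins − losses):
  Gus: 1 − 2 = -1
  Dana: 0 − 3 = -3
  Chen: 3 − 0 = 3
  Hira: 2 − 1 = 1
Chen has the best Copeland score.

Chen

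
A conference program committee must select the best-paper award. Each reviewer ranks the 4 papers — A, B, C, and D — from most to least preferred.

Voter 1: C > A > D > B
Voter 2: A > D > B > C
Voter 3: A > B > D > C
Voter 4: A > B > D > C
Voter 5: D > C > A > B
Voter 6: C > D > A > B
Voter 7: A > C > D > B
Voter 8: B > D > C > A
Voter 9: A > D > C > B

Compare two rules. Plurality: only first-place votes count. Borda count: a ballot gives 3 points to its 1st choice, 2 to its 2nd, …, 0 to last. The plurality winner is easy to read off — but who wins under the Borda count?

A

Plurality first-place counts: A 5, B 1, C 2, D 1 → A.
Borda totals: A 19, B 8, C 12, D 15 → A.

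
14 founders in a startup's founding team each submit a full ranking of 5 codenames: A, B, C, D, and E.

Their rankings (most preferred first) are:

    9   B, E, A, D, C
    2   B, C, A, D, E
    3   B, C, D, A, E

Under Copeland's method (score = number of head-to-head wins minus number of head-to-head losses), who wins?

Pairwise results:
  A vs B: B wins 14–0.
  A vs C: A wins 9–5.
  A vs D: A wins 11–3.
  A vs E: E wins 9–5.
  B vs C: B wins 14–0.
  B vs D: B wins 14–0.
  B vs E: B wins 14–0.
  C vs D: D wins 9–5.
  C vs E: E wins 9–5.
  D vs E: E wins 9–5.
Copeland scores (wins − losses):
  A: 2 − 2 = 0
  B: 4 − 0 = 4
  C: 0 − 4 = -4
  D: 1 − 3 = -2
  E: 3 − 1 = 2
B has the best Copeland score.

B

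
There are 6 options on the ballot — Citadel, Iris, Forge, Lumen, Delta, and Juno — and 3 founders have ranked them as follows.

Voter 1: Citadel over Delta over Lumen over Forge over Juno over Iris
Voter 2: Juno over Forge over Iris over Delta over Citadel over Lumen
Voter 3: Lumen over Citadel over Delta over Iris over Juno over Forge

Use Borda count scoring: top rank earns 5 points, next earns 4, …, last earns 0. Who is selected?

Borda scores:
  Citadel: 5 + 1 + 4 = 10
  Iris: 0 + 3 + 2 = 5
  Forge: 2 + 4 + 0 = 6
  Lumen: 3 + 0 + 5 = 8
  Delta: 4 + 2 + 3 = 9
  Juno: 1 + 5 + 1 = 7
Citadel has the highest total.

Citadel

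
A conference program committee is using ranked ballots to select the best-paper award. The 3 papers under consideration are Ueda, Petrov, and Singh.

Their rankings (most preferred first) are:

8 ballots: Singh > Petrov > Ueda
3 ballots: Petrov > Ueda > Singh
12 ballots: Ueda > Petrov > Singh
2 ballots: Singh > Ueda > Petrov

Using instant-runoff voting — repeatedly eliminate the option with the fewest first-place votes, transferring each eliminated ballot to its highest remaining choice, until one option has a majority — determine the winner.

Round 1: Ueda 12, Singh 10, Petrov 3. Petrov has the fewest and is eliminated.
Round 2: Ueda 15, Singh 10. Ueda has a majority.

Ueda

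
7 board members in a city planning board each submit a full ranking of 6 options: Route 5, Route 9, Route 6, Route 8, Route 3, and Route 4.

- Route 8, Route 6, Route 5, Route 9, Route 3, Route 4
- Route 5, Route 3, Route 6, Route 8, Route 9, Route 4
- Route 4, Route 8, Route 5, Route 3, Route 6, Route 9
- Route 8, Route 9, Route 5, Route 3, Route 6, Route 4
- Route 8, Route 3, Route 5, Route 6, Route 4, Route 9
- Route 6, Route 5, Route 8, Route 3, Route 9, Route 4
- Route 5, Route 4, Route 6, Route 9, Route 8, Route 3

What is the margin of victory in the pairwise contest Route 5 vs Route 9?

5

Ballots ranking Route 5 above Route 9: 6.
Ballots ranking Route 9 above Route 5: 1.
Route 5 wins 6–1, a margin of 5.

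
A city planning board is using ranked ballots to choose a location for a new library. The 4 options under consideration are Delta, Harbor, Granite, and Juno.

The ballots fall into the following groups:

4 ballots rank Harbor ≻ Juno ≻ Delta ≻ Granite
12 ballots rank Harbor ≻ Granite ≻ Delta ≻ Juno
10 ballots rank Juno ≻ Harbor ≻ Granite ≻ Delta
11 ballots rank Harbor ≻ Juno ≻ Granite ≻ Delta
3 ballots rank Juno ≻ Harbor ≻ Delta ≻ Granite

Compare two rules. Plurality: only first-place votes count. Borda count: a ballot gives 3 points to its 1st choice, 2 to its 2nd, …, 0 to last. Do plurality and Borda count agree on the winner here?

Yes

Plurality first-place counts: Delta 0, Harbor 27, Granite 0, Juno 13 → Harbor.
Borda totals: Delta 19, Harbor 107, Granite 45, Juno 69 → Harbor.
The two rules agree on Harbor.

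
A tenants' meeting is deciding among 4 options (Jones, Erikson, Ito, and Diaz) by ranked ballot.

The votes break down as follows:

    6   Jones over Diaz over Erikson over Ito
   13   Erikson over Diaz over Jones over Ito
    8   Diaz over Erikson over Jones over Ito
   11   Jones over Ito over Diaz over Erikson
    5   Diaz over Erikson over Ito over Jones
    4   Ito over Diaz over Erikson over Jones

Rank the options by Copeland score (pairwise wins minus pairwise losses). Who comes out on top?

Pairwise results:
  Jones vs Erikson: Erikson wins 30–17.
  Jones vs Ito: Jones wins 38–9.
  Jones vs Diaz: Diaz wins 30–17.
  Erikson vs Ito: Erikson wins 32–15.
  Erikson vs Diaz: Diaz wins 34–13.
  Ito vs Diaz: Diaz wins 32–15.
Copeland scores (wins − losses):
  Jones: 1 − 2 = -1
  Erikson: 2 − 1 = 1
  Ito: 0 − 3 = -3
  Diaz: 3 − 0 = 3
Diaz has the best Copeland score.

Diaz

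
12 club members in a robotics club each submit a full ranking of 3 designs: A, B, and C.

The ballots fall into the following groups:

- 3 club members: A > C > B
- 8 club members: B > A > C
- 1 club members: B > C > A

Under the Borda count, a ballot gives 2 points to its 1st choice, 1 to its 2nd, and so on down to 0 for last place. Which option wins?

Borda scores:
  A: 3·2 + 8·1 + 0 = 14
  B: 3·0 + 8·2 + 2 = 18
  C: 3·1 + 8·0 + 1 = 4
B has the highest total.

B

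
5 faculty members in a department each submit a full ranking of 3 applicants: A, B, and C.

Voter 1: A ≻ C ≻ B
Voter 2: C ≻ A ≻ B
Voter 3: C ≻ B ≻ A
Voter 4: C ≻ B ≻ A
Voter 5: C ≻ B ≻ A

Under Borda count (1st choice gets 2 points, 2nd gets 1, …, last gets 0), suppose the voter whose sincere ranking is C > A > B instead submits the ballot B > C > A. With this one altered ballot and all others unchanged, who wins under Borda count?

C

Borda totals with the altered ballot: A 2, B 5, C 8.
The winner is unchanged: still C.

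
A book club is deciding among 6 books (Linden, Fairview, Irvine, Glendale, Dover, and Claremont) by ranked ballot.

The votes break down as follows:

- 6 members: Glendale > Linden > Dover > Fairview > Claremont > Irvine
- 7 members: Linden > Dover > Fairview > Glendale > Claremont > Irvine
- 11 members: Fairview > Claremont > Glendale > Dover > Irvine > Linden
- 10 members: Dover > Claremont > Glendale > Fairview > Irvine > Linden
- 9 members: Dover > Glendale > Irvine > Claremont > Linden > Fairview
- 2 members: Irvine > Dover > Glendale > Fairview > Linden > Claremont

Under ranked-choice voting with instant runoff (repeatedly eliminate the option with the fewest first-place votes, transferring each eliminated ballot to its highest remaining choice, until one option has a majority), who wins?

Round 1: Dover 19, Fairview 11, Linden 7, Glendale 6, Irvine 2, Claremont 0. Claremont has the fewest and is eliminated.
Round 2: Dover 19, Fairview 11, Linden 7, Glendale 6, Irvine 2. Irvine has the fewest and is eliminated.
Round 3: Dover 21, Fairview 11, Linden 7, Glendale 6. Glendale has the fewest and is eliminated.
Round 4: Dover 21, Linden 13, Fairview 11. Fairview has the fewest and is eliminated.
Round 5: Dover 32, Linden 13. Dover has a majority.

Dover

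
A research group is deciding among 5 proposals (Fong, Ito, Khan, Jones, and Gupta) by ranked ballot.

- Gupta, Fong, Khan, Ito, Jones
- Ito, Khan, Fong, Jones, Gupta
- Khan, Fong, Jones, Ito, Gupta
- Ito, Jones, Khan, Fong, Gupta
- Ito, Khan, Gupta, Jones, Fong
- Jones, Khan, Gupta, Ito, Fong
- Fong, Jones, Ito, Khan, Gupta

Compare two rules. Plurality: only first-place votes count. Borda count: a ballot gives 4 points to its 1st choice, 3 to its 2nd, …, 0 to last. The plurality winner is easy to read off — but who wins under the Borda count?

Khan

Plurality first-place counts: Fong 1, Ito 3, Khan 1, Jones 1, Gupta 1 → Ito.
Borda totals: Fong 13, Ito 17, Khan 18, Jones 14, Gupta 8 → Khan.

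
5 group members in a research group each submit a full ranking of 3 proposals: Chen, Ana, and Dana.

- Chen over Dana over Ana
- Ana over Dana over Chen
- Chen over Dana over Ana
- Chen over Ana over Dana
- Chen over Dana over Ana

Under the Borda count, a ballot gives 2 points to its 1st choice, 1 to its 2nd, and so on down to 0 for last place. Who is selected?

Borda scores:
  Chen: 2 + 0 + 2 + 2 + 2 = 8
  Ana: 0 + 2 + 0 + 1 + 0 = 3
  Dana: 1 + 1 + 1 + 0 + 1 = 4
Chen has the highest total.

Chen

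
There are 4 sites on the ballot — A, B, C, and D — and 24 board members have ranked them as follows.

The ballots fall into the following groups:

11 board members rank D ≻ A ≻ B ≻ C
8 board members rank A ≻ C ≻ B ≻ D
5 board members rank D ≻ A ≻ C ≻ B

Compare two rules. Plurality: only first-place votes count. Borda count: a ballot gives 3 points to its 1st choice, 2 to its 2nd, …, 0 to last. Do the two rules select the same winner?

No

Plurality first-place counts: A 8, B 0, C 0, D 16 → D.
Borda totals: A 56, B 19, C 21, D 48 → A.
The two rules disagree: plurality picks D, Borda picks A.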